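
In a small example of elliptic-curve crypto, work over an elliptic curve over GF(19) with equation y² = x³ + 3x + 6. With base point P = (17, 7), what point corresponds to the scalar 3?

Repeated addition: build up to 3P.
2P: tangent at (17, 7): λ = (3·17² + 3)/(2·7) ≡ 15/14. 14⁻¹ ≡ 15 (mod 19) since 14·15 = 210 ≡ 1, so λ ≡ 15·15 ≡ 16.
  x = λ² - 17 - 17 = 256 - 34 ≡ 13; y = λ·(17 - 13) - 7 ≡ 0. → (13, 0)
3P: (13, 0) + (17, 7). λ = (7 - 0)/(17 - 13) ≡ 7/4 mod 19. 4⁻¹ ≡ 5 (mod 19) since 4·5 = 20 ≡ 1, so λ ≡ 16.
  x = λ² - 13 - 17 = 256 - 30 ≡ 17; y = λ·(13 - 17) - 0 ≡ 12. → (17, 12)

(17, 12)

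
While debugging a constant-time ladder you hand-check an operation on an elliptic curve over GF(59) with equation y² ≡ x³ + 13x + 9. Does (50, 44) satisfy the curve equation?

yes

y² = 44² ≡ 48; x³ + 13x + 9 = 125659 ≡ 48 (mod 59). 48 = 48.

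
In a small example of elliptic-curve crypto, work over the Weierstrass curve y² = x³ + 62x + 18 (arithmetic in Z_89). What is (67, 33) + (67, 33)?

tangent at (67, 33): λ = (3·67² + 62)/(2·33) ≡ 1/66. 66⁻¹ ≡ 58 (mod 89) since 66·58 = 3828 ≡ 1, so λ ≡ 1·58 ≡ 58.
  x = λ² - 67 - 67 = 3364 - 134 ≡ 26; y = λ·(67 - 26) - 33 ≡ 31. → (26, 31)

(26, 31)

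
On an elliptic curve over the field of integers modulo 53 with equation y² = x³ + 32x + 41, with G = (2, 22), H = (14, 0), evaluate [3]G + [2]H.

First 3G:
Repeated addition: build up to 3G.
2G: tangent at (2, 22): λ = (3·2² + 32)/(2·22) ≡ 44/44. 44⁻¹ ≡ 47 (mod 53), so λ ≡ 44·47 ≡ 1.
  x = λ² - 2 - 2 = 1 - 4 ≡ 50; y = λ·(2 - 50) - 22 ≡ 36. → (50, 36)
3G: (50, 36) + (2, 22). λ = (22 - 36)/(2 - 50) ≡ 39/5 mod 53. 5⁻¹ ≡ 32 (mod 53) since 5·32 = 160 ≡ 1, so λ ≡ 29.
  x = λ² - 50 - 2 = 841 - 52 ≡ 47; y = λ·(50 - 47) - 36 ≡ 51. → (47, 51)
3G = (47, 51).
Next 2H:
Repeated addition: build up to 2H.
2H: (14, 0) + (14, 0): same x and y₁ ≡ -y₂, so the sum is ∞.
2H = ∞.
Finally 3G + 2H:
(47, 51) + ∞ = (47, 51) (identity).

(47, 51)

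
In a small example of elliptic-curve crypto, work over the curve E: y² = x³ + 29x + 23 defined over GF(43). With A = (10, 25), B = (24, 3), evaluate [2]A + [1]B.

First 2A:
Repeated addition: build up to 2A.
2A: tangent at (10, 25): λ = (3·10² + 29)/(2·25) ≡ 28/7. 7⁻¹ ≡ 37 (mod 43) since 7·37 = 259 ≡ 1, so λ ≡ 28·37 ≡ 4.
  x = λ² - 10 - 10 = 16 - 20 ≡ 39; y = λ·(10 - 39) - 25 ≡ 31. → (39, 31)
2A = (39, 31).
Finally 2A + B:
(39, 31) + (24, 3). λ = (3 - 31)/(24 - 39) ≡ 15/28 mod 43. 28⁻¹ ≡ 20 (mod 43) since 28·20 = 560 ≡ 1, so λ ≡ 42.
  x = λ² - 39 - 24 = 1764 - 63 ≡ 24; y = λ·(39 - 24) - 31 ≡ 40. → (24, 40)

(24, 40)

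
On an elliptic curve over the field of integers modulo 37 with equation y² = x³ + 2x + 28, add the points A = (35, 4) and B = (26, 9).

(35, 4) + (26, 9). λ = (9 - 4)/(26 - 35) ≡ 5/28 mod 37. 28⁻¹ ≡ 4 (mod 37), so λ ≡ 20.
  x = λ² - 35 - 26 = 400 - 61 ≡ 6; y = λ·(35 - 6) - 4 ≡ 21. → (6, 21)

(6, 21)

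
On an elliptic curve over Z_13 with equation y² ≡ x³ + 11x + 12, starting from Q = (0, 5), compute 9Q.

(0, 5)

Repeated addition: build up to 9Q.
2Q: tangent at (0, 5): λ = (3·0² + 11)/(2·5) ≡ 11/10. 10⁻¹ ≡ 4 (mod 13), so λ ≡ 11·4 ≡ 5.
  x = λ² - 0 - 0 = 25 - 0 ≡ 12; y = λ·(0 - 12) - 5 ≡ 0. → (12, 0)
3Q: (12, 0) + (0, 5). λ = (5 - 0)/(0 - 12) ≡ 5/1 mod 13. 1⁻¹ ≡ 1 (mod 13), so λ ≡ 5.
  x = λ² - 12 - 0 = 25 - 12 ≡ 0; y = λ·(12 - 0) - 0 ≡ 8. → (0, 8)
4Q: (0, 8) + (0, 5): same x and y₁ ≡ -y₂, so the sum is 𝒪.
5Q: 𝒪 + (0, 5) = (0, 5) (identity).
6Q: tangent at (0, 5): λ = (3·0² + 11)/(2·5) ≡ 11/10. 10⁻¹ ≡ 4 (mod 13) since 10·4 = 40 ≡ 1, so λ ≡ 11·4 ≡ 5.
  x = λ² - 0 - 0 = 25 - 0 ≡ 12; y = λ·(0 - 12) - 5 ≡ 0. → (12, 0)
7Q: (12, 0) + (0, 5). λ = (5 - 0)/(0 - 12) ≡ 5/1 mod 13. 1⁻¹ ≡ 1 (mod 13) since 1·1 = 1 ≡ 1, so λ ≡ 5.
  x = λ² - 12 - 0 = 25 - 12 ≡ 0; y = λ·(12 - 0) - 0 ≡ 8. → (0, 8)
8Q: (0, 8) + (0, 5): same x and y₁ ≡ -y₂, so the sum is 𝒪.
9Q: 𝒪 + (0, 5) = (0, 5) (identity).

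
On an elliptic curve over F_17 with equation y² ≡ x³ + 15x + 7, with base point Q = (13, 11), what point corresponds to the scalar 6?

Double-and-add on 6 = (110)₂. Start with Q = (13, 11) for the leading 1-bit.
double: tangent at (13, 11): λ = (3·13² + 15)/(2·11) ≡ 12/5. 5⁻¹ ≡ 7 (mod 17) since 5·7 = 35 ≡ 1, so λ ≡ 12·7 ≡ 16.
  x = λ² - 13 - 13 = 256 - 26 ≡ 9; y = λ·(13 - 9) - 11 ≡ 2. → (9, 2)
add Q: (9, 2) + (13, 11). λ = (11 - 2)/(13 - 9) ≡ 9/4 mod 17. 4⁻¹ ≡ 13 (mod 17), so λ ≡ 15.
  x = λ² - 9 - 13 = 225 - 22 ≡ 16; y = λ·(9 - 16) - 2 ≡ 12. → (16, 12)
double: tangent at (16, 12): λ = (3·16² + 15)/(2·12) ≡ 1/7. 7⁻¹ ≡ 5 (mod 17) since 7·5 = 35 ≡ 1, so λ ≡ 1·5 ≡ 5.
  x = λ² - 16 - 16 = 25 - 32 ≡ 10; y = λ·(16 - 10) - 12 ≡ 1. → (10, 1)

(10, 1)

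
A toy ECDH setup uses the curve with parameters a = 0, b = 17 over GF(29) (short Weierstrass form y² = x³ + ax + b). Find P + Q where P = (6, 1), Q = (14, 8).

(6, 1) + (14, 8). λ = (8 - 1)/(14 - 6) ≡ 7/8 mod 29. 8⁻¹ ≡ 11 (mod 29), so λ ≡ 19.
  x = λ² - 6 - 14 = 361 - 20 ≡ 22; y = λ·(6 - 22) - 1 ≡ 14. → (22, 14)

(22, 14)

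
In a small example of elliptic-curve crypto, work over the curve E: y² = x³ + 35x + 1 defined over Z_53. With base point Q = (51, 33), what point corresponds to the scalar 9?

Double-and-add on 9 = (1001)₂. Start with Q = (51, 33) for the leading 1-bit.
double: tangent at (51, 33): λ = (3·51² + 35)/(2·33) ≡ 47/13. 13⁻¹ ≡ 49 (mod 53), so λ ≡ 47·49 ≡ 24.
  x = λ² - 51 - 51 = 576 - 102 ≡ 50; y = λ·(51 - 50) - 33 ≡ 44. → (50, 44)
double: tangent at (50, 44): λ = (3·50² + 35)/(2·44) ≡ 9/35. 35⁻¹ ≡ 50 (mod 53) since 35·50 = 1750 ≡ 1, so λ ≡ 9·50 ≡ 26.
  x = λ² - 50 - 50 = 676 - 100 ≡ 46; y = λ·(50 - 46) - 44 ≡ 7. → (46, 7)
double: tangent at (46, 7): λ = (3·46² + 35)/(2·7) ≡ 23/14. 14⁻¹ ≡ 19 (mod 53), so λ ≡ 23·19 ≡ 13.
  x = λ² - 46 - 46 = 169 - 92 ≡ 24; y = λ·(46 - 24) - 7 ≡ 14. → (24, 14)
add Q: (24, 14) + (51, 33). λ = (33 - 14)/(51 - 24) ≡ 19/27 mod 53. 27⁻¹ ≡ 2 (mod 53), so λ ≡ 38.
  x = λ² - 24 - 51 = 1444 - 75 ≡ 44; y = λ·(24 - 44) - 14 ≡ 21. → (44, 21)

(44, 21)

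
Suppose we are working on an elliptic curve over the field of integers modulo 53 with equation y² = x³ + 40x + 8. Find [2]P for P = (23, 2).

tangent at (23, 2): λ = (3·23² + 40)/(2·2) ≡ 37/4. 4⁻¹ ≡ 40 (mod 53), so λ ≡ 37·40 ≡ 49.
  x = λ² - 23 - 23 = 2401 - 46 ≡ 23; y = λ·(23 - 23) - 2 ≡ 51. → (23, 51)

(23, 51)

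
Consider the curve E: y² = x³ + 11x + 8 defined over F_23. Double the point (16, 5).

tangent at (16, 5): λ = (3·16² + 11)/(2·5) ≡ 20/10. 10⁻¹ ≡ 7 (mod 23), so λ ≡ 20·7 ≡ 2.
  x = λ² - 16 - 16 = 4 - 32 ≡ 18; y = λ·(16 - 18) - 5 ≡ 14. → (18, 14)

(18, 14)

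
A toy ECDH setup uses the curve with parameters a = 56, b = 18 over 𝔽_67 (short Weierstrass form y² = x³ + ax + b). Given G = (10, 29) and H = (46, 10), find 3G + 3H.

First 3G:
Repeated addition: build up to 3G.
2G: tangent at (10, 29): λ = (3·10² + 56)/(2·29) ≡ 21/58. 58⁻¹ ≡ 52 (mod 67), so λ ≡ 21·52 ≡ 20.
  x = λ² - 10 - 10 = 400 - 20 ≡ 45; y = λ·(10 - 45) - 29 ≡ 8. → (45, 8)
3G: (45, 8) + (10, 29). λ = (29 - 8)/(10 - 45) ≡ 21/32 mod 67. 32⁻¹ ≡ 44 (mod 67), so λ ≡ 53.
  x = λ² - 45 - 10 = 2809 - 55 ≡ 7; y = λ·(45 - 7) - 8 ≡ 63. → (7, 63)
3G = (7, 63).
Next 3H:
Repeated addition: build up to 3H.
2H: tangent at (46, 10): λ = (3·46² + 56)/(2·10) ≡ 39/20. 20⁻¹ ≡ 57 (mod 67), so λ ≡ 39·57 ≡ 12.
  x = λ² - 46 - 46 = 144 - 92 ≡ 52; y = λ·(46 - 52) - 10 ≡ 52. → (52, 52)
3H: (52, 52) + (46, 10). λ = (10 - 52)/(46 - 52) ≡ 25/61 mod 67. 61⁻¹ ≡ 11 (mod 67) since 61·11 = 671 ≡ 1, so λ ≡ 7.
  x = λ² - 52 - 46 = 49 - 98 ≡ 18; y = λ·(52 - 18) - 52 ≡ 52. → (18, 52)
3H = (18, 52).
Finally 3G + 3H:
(7, 63) + (18, 52). λ = (52 - 63)/(18 - 7) ≡ 56/11 mod 67. 11⁻¹ ≡ 61 (mod 67) since 11·61 = 671 ≡ 1, so λ ≡ 66.
  x = λ² - 7 - 18 = 4356 - 25 ≡ 43; y = λ·(7 - 43) - 63 ≡ 40. → (43, 40)

(43, 40)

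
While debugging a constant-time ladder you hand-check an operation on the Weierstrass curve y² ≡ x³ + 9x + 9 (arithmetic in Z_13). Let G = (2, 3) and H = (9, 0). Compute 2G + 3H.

First 2G:
Repeated addition: build up to 2G.
2G: tangent at (2, 3): λ = (3·2² + 9)/(2·3) ≡ 8/6. 6⁻¹ ≡ 11 (mod 13), so λ ≡ 8·11 ≡ 10.
  x = λ² - 2 - 2 = 100 - 4 ≡ 5; y = λ·(2 - 5) - 3 ≡ 6. → (5, 6)
2G = (5, 6).
Next 3H:
Repeated addition: build up to 3H.
2H: (9, 0) + (9, 0): same x and y₁ ≡ -y₂, so the sum is 𝒪.
3H: 𝒪 + (9, 0) = (9, 0) (identity).
3H = (9, 0).
Finally 2G + 3H:
(5, 6) + (9, 0). λ = (0 - 6)/(9 - 5) ≡ 7/4 mod 13. 4⁻¹ ≡ 10 (mod 13), so λ ≡ 5.
  x = λ² - 5 - 9 = 25 - 14 ≡ 11; y = λ·(5 - 11) - 6 ≡ 3. → (11, 3)

(11, 3)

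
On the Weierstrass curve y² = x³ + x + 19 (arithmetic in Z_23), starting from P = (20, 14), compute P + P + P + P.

(11, 21)

Double-and-add on 4 = (100)₂. Start with P = (20, 14) for the leading 1-bit.
double: tangent at (20, 14): λ = (3·20² + 1)/(2·14) ≡ 5/5. 5⁻¹ ≡ 14 (mod 23), so λ ≡ 5·14 ≡ 1.
  x = λ² - 20 - 20 = 1 - 40 ≡ 7; y = λ·(20 - 7) - 14 ≡ 22. → (7, 22)
double: tangent at (7, 22): λ = (3·7² + 1)/(2·22) ≡ 10/21. 21⁻¹ ≡ 11 (mod 23), so λ ≡ 10·11 ≡ 18.
  x = λ² - 7 - 7 = 324 - 14 ≡ 11; y = λ·(7 - 11) - 22 ≡ 21. → (11, 21)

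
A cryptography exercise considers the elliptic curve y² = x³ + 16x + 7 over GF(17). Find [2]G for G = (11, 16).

tangent at (11, 16): λ = (3·11² + 16)/(2·16) ≡ 5/15. 15⁻¹ ≡ 8 (mod 17), so λ ≡ 5·8 ≡ 6.
  x = λ² - 11 - 11 = 36 - 22 ≡ 14; y = λ·(11 - 14) - 16 ≡ 0. → (14, 0)

(14, 0)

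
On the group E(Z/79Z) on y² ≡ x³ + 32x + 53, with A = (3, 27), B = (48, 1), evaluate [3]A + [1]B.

First 3A:
Repeated addition: build up to 3A.
2A: tangent at (3, 27): λ = (3·3² + 32)/(2·27) ≡ 59/54. 54⁻¹ ≡ 60 (mod 79), so λ ≡ 59·60 ≡ 64.
  x = λ² - 3 - 3 = 4096 - 6 ≡ 61; y = λ·(3 - 61) - 27 ≡ 53. → (61, 53)
3A: (61, 53) + (3, 27). λ = (27 - 53)/(3 - 61) ≡ 53/21 mod 79. 21⁻¹ ≡ 64 (mod 79), so λ ≡ 74.
  x = λ² - 61 - 3 = 5476 - 64 ≡ 40; y = λ·(61 - 40) - 53 ≡ 0. → (40, 0)
3A = (40, 0).
Finally 3A + B:
(40, 0) + (48, 1). λ = (1 - 0)/(48 - 40) ≡ 1/8 mod 79. 8⁻¹ ≡ 10 (mod 79), so λ ≡ 10.
  x = λ² - 40 - 48 = 100 - 88 ≡ 12; y = λ·(40 - 12) - 0 ≡ 43. → (12, 43)

(12, 43)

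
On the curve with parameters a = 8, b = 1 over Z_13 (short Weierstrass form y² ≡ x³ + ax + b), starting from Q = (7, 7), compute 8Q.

O

Double-and-add on 8 = (1000)₂. Start with Q = (7, 7) for the leading 1-bit.
double: tangent at (7, 7): λ = (3·7² + 8)/(2·7) ≡ 12/1. 1⁻¹ ≡ 1 (mod 13), so λ ≡ 12·1 ≡ 12.
  x = λ² - 7 - 7 = 144 - 14 ≡ 0; y = λ·(7 - 0) - 7 ≡ 12. → (0, 12)
double: tangent at (0, 12): λ = (3·0² + 8)/(2·12) ≡ 8/11. 11⁻¹ ≡ 6 (mod 13), so λ ≡ 8·6 ≡ 9.
  x = λ² - 0 - 0 = 81 - 0 ≡ 3; y = λ·(0 - 3) - 12 ≡ 0. → (3, 0)
double: (3, 0) + (3, 0): same x and y₁ ≡ -y₂, so the sum is the point at infinity.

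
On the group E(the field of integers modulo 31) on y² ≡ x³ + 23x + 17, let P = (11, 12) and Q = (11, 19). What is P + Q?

O

The two points share x = 11 and their y-coordinates satisfy 12 + 19 ≡ 0 (mod 31), so they are inverses. Their sum is O.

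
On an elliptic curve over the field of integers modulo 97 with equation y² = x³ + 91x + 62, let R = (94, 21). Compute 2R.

tangent at (94, 21): λ = (3·94² + 91)/(2·21) ≡ 21/42. 42⁻¹ ≡ 67 (mod 97), so λ ≡ 21·67 ≡ 49.
  x = λ² - 94 - 94 = 2401 - 188 ≡ 79; y = λ·(94 - 79) - 21 ≡ 35. → (79, 35)

(79, 35)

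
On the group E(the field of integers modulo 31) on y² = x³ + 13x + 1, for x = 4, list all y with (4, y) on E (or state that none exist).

none

x³ + 13x + 1 = 117 ≡ 24 (mod 31).
24 is a non-residue mod 31; no y exists.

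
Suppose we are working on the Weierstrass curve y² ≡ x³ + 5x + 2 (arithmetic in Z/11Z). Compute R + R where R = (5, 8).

(4, 8)

tangent at (5, 8): λ = (3·5² + 5)/(2·8) ≡ 3/5. 5⁻¹ ≡ 9 (mod 11) since 5·9 = 45 ≡ 1, so λ ≡ 3·9 ≡ 5.
  x = λ² - 5 - 5 = 25 - 10 ≡ 4; y = λ·(5 - 4) - 8 ≡ 8. → (4, 8)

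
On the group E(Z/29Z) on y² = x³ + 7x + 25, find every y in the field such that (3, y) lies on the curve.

x³ + 7x + 25 = 73 ≡ 15 (mod 29).
15 is a non-residue mod 29; no y exists.

none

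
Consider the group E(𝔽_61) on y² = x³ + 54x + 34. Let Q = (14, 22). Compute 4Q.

Repeated addition: build up to 4Q.
2Q: tangent at (14, 22): λ = (3·14² + 54)/(2·22) ≡ 32/44. 44⁻¹ ≡ 43 (mod 61) since 44·43 = 1892 ≡ 1, so λ ≡ 32·43 ≡ 34.
  x = λ² - 14 - 14 = 1156 - 28 ≡ 30; y = λ·(14 - 30) - 22 ≡ 44. → (30, 44)
3Q: (30, 44) + (14, 22). λ = (22 - 44)/(14 - 30) ≡ 39/45 mod 61. 45⁻¹ ≡ 19 (mod 61) since 45·19 = 855 ≡ 1, so λ ≡ 9.
  x = λ² - 30 - 14 = 81 - 44 ≡ 37; y = λ·(30 - 37) - 44 ≡ 15. → (37, 15)
4Q: (37, 15) + (14, 22). λ = (22 - 15)/(14 - 37) ≡ 7/38 mod 61. 38⁻¹ ≡ 53 (mod 61), so λ ≡ 5.
  x = λ² - 37 - 14 = 25 - 51 ≡ 35; y = λ·(37 - 35) - 15 ≡ 56. → (35, 56)

(35, 56)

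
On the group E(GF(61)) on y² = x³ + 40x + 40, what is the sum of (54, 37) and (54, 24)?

The two points share x = 54 and their y-coordinates satisfy 37 + 24 ≡ 0 (mod 61), so they are inverses. Their sum is the point at infinity.

O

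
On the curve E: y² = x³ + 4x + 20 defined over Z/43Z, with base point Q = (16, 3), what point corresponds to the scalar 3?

Repeated addition: build up to 3Q.
2Q: tangent at (16, 3): λ = (3·16² + 4)/(2·3) ≡ 41/6. 6⁻¹ ≡ 36 (mod 43) since 6·36 = 216 ≡ 1, so λ ≡ 41·36 ≡ 14.
  x = λ² - 16 - 16 = 196 - 32 ≡ 35; y = λ·(16 - 35) - 3 ≡ 32. → (35, 32)
3Q: (35, 32) + (16, 3). λ = (3 - 32)/(16 - 35) ≡ 14/24 mod 43. 24⁻¹ ≡ 9 (mod 43) since 24·9 = 216 ≡ 1, so λ ≡ 40.
  x = λ² - 35 - 16 = 1600 - 51 ≡ 1; y = λ·(35 - 1) - 32 ≡ 38. → (1, 38)

(1, 38)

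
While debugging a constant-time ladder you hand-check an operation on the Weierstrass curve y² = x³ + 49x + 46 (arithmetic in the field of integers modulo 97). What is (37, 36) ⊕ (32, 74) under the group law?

(78, 4)

(37, 36) + (32, 74). λ = (74 - 36)/(32 - 37) ≡ 38/92 mod 97. 92⁻¹ ≡ 58 (mod 97), so λ ≡ 70.
  x = λ² - 37 - 32 = 4900 - 69 ≡ 78; y = λ·(37 - 78) - 36 ≡ 4. → (78, 4)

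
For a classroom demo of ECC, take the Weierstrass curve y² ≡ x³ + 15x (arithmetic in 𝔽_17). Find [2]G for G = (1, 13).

(2, 2)

tangent at (1, 13): λ = (3·1² + 15)/(2·13) ≡ 1/9. 9⁻¹ ≡ 2 (mod 17), so λ ≡ 1·2 ≡ 2.
  x = λ² - 1 - 1 = 4 - 2 ≡ 2; y = λ·(1 - 2) - 13 ≡ 2. → (2, 2)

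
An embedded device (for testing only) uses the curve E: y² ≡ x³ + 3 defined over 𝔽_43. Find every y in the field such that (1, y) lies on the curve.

2, 41

x³ + 0x + 3 = 4 ≡ 4 (mod 43).
Square roots of 4 mod 43: 2 and 41 (since 2² = 4 ≡ 4).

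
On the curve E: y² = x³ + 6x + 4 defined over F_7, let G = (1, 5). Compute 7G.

(6, 5)

Repeated addition: build up to 7G.
2G: tangent at (1, 5): λ = (3·1² + 6)/(2·5) ≡ 2/3. 3⁻¹ ≡ 5 (mod 7), so λ ≡ 2·5 ≡ 3.
  x = λ² - 1 - 1 = 9 - 2 ≡ 0; y = λ·(1 - 0) - 5 ≡ 5. → (0, 5)
3G: (0, 5) + (1, 5). λ = (5 - 5)/(1 - 0) ≡ 0/1 mod 7. 1⁻¹ ≡ 1 (mod 7) since 1·1 = 1 ≡ 1, so λ ≡ 0.
  x = λ² - 0 - 1 = 0 - 1 ≡ 6; y = λ·(0 - 6) - 5 ≡ 2. → (6, 2)
4G: (6, 2) + (1, 5). λ = (5 - 2)/(1 - 6) ≡ 3/2 mod 7. 2⁻¹ ≡ 4 (mod 7), so λ ≡ 5.
  x = λ² - 6 - 1 = 25 - 7 ≡ 4; y = λ·(6 - 4) - 2 ≡ 1. → (4, 1)
5G: (4, 1) + (1, 5). λ = (5 - 1)/(1 - 4) ≡ 4/4 mod 7. 4⁻¹ ≡ 2 (mod 7), so λ ≡ 1.
  x = λ² - 4 - 1 = 1 - 5 ≡ 3; y = λ·(4 - 3) - 1 ≡ 0. → (3, 0)
6G: (3, 0) + (1, 5). λ = (5 - 0)/(1 - 3) ≡ 5/5 mod 7. 5⁻¹ ≡ 3 (mod 7), so λ ≡ 1.
  x = λ² - 3 - 1 = 1 - 4 ≡ 4; y = λ·(3 - 4) - 0 ≡ 6. → (4, 6)
7G: (4, 6) + (1, 5). λ = (5 - 6)/(1 - 4) ≡ 6/4 mod 7. 4⁻¹ ≡ 2 (mod 7), so λ ≡ 5.
  x = λ² - 4 - 1 = 25 - 5 ≡ 6; y = λ·(4 - 6) - 6 ≡ 5. → (6, 5)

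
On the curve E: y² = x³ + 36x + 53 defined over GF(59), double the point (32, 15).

(23, 56)

tangent at (32, 15): λ = (3·32² + 36)/(2·15) ≡ 40/30. 30⁻¹ ≡ 2 (mod 59) since 30·2 = 60 ≡ 1, so λ ≡ 40·2 ≡ 21.
  x = λ² - 32 - 32 = 441 - 64 ≡ 23; y = λ·(32 - 23) - 15 ≡ 56. → (23, 56)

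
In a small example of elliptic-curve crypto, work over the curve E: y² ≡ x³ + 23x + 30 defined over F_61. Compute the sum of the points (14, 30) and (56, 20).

(32, 44)

(14, 30) + (56, 20). λ = (20 - 30)/(56 - 14) ≡ 51/42 mod 61. 42⁻¹ ≡ 16 (mod 61), so λ ≡ 23.
  x = λ² - 14 - 56 = 529 - 70 ≡ 32; y = λ·(14 - 32) - 30 ≡ 44. → (32, 44)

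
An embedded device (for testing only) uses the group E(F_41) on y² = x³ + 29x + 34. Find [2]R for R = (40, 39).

tangent at (40, 39): λ = (3·40² + 29)/(2·39) ≡ 32/37. 37⁻¹ ≡ 10 (mod 41), so λ ≡ 32·10 ≡ 33.
  x = λ² - 40 - 40 = 1089 - 80 ≡ 25; y = λ·(40 - 25) - 39 ≡ 5. → (25, 5)

(25, 5)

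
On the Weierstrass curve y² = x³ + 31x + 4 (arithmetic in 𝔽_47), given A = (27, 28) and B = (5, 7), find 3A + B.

(25, 1)

First 3A:
Repeated addition: build up to 3A.
2A: tangent at (27, 28): λ = (3·27² + 31)/(2·28) ≡ 9/9. 9⁻¹ ≡ 21 (mod 47) since 9·21 = 189 ≡ 1, so λ ≡ 9·21 ≡ 1.
  x = λ² - 27 - 27 = 1 - 54 ≡ 41; y = λ·(27 - 41) - 28 ≡ 5. → (41, 5)
3A: (41, 5) + (27, 28). λ = (28 - 5)/(27 - 41) ≡ 23/33 mod 47. 33⁻¹ ≡ 10 (mod 47) since 33·10 = 330 ≡ 1, so λ ≡ 42.
  x = λ² - 41 - 27 = 1764 - 68 ≡ 4; y = λ·(41 - 4) - 5 ≡ 45. → (4, 45)
3A = (4, 45).
Finally 3A + B:
(4, 45) + (5, 7). λ = (7 - 45)/(5 - 4) ≡ 9/1 mod 47. 1⁻¹ ≡ 1 (mod 47), so λ ≡ 9.
  x = λ² - 4 - 5 = 81 - 9 ≡ 25; y = λ·(4 - 25) - 45 ≡ 1. → (25, 1)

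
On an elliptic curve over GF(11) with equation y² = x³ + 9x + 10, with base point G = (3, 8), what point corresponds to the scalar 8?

Double-and-add on 8 = (1000)₂. Start with G = (3, 8) for the leading 1-bit.
double: tangent at (3, 8): λ = (3·3² + 9)/(2·8) ≡ 3/5. 5⁻¹ ≡ 9 (mod 11), so λ ≡ 3·9 ≡ 5.
  x = λ² - 3 - 3 = 25 - 6 ≡ 8; y = λ·(3 - 8) - 8 ≡ 0. → (8, 0)
double: (8, 0) + (8, 0): same x and y₁ ≡ -y₂, so the sum is O.
double: O + O = O (identity).

O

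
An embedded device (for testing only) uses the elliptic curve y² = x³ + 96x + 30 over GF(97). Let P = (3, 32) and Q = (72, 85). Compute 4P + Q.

First 4P:
Repeated addition: build up to 4P.
2P: tangent at (3, 32): λ = (3·3² + 96)/(2·32) ≡ 26/64. 64⁻¹ ≡ 47 (mod 97), so λ ≡ 26·47 ≡ 58.
  x = λ² - 3 - 3 = 3364 - 6 ≡ 60; y = λ·(3 - 60) - 32 ≡ 57. → (60, 57)
3P: (60, 57) + (3, 32). λ = (32 - 57)/(3 - 60) ≡ 72/40 mod 97. 40⁻¹ ≡ 17 (mod 97) since 40·17 = 680 ≡ 1, so λ ≡ 60.
  x = λ² - 60 - 3 = 3600 - 63 ≡ 45; y = λ·(60 - 45) - 57 ≡ 67. → (45, 67)
4P: (45, 67) + (3, 32). λ = (32 - 67)/(3 - 45) ≡ 62/55 mod 97. 55⁻¹ ≡ 30 (mod 97), so λ ≡ 17.
  x = λ² - 45 - 3 = 289 - 48 ≡ 47; y = λ·(45 - 47) - 67 ≡ 93. → (47, 93)
4P = (47, 93).
Finally 4P + Q:
(47, 93) + (72, 85). λ = (85 - 93)/(72 - 47) ≡ 89/25 mod 97. 25⁻¹ ≡ 66 (mod 97), so λ ≡ 54.
  x = λ² - 47 - 72 = 2916 - 119 ≡ 81; y = λ·(47 - 81) - 93 ≡ 11. → (81, 11)

(81, 11)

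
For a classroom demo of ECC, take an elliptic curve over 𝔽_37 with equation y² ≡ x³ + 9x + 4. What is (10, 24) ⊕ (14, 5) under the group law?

(10, 24) + (14, 5). λ = (5 - 24)/(14 - 10) ≡ 18/4 mod 37. 4⁻¹ ≡ 28 (mod 37), so λ ≡ 23.
  x = λ² - 10 - 14 = 529 - 24 ≡ 24; y = λ·(10 - 24) - 24 ≡ 24. → (24, 24)

(24, 24)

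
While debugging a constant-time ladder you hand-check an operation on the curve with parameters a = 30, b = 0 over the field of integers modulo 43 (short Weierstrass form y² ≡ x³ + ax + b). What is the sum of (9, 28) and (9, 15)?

The two points share x = 9 and their y-coordinates satisfy 28 + 15 ≡ 0 (mod 43), so they are inverses. Their sum is O.

O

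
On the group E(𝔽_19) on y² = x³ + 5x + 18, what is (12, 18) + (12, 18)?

tangent at (12, 18): λ = (3·12² + 5)/(2·18) ≡ 0/17. 17⁻¹ ≡ 9 (mod 19), so λ ≡ 0·9 ≡ 0.
  x = λ² - 12 - 12 = 0 - 24 ≡ 14; y = λ·(12 - 14) - 18 ≡ 1. → (14, 1)

(14, 1)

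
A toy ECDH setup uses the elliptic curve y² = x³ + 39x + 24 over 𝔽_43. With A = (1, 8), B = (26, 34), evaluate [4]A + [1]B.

First 4A:
Repeated addition: build up to 4A.
2A: tangent at (1, 8): λ = (3·1² + 39)/(2·8) ≡ 42/16. 16⁻¹ ≡ 35 (mod 43) since 16·35 = 560 ≡ 1, so λ ≡ 42·35 ≡ 8.
  x = λ² - 1 - 1 = 64 - 2 ≡ 19; y = λ·(1 - 19) - 8 ≡ 20. → (19, 20)
3A: (19, 20) + (1, 8). λ = (8 - 20)/(1 - 19) ≡ 31/25 mod 43. 25⁻¹ ≡ 31 (mod 43), so λ ≡ 15.
  x = λ² - 19 - 1 = 225 - 20 ≡ 33; y = λ·(19 - 33) - 20 ≡ 28. → (33, 28)
4A: (33, 28) + (1, 8). λ = (8 - 28)/(1 - 33) ≡ 23/11 mod 43. 11⁻¹ ≡ 4 (mod 43) since 11·4 = 44 ≡ 1, so λ ≡ 6.
  x = λ² - 33 - 1 = 36 - 34 ≡ 2; y = λ·(33 - 2) - 28 ≡ 29. → (2, 29)
4A = (2, 29).
Finally 4A + B:
(2, 29) + (26, 34). λ = (34 - 29)/(26 - 2) ≡ 5/24 mod 43. 24⁻¹ ≡ 9 (mod 43) since 24·9 = 216 ≡ 1, so λ ≡ 2.
  x = λ² - 2 - 26 = 4 - 28 ≡ 19; y = λ·(2 - 19) - 29 ≡ 23. → (19, 23)

(19, 23)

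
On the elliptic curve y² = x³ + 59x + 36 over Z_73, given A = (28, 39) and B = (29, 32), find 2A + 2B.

(53, 45)

First 2A:
Repeated addition: build up to 2A.
2A: tangent at (28, 39): λ = (3·28² + 59)/(2·39) ≡ 2/5. 5⁻¹ ≡ 44 (mod 73), so λ ≡ 2·44 ≡ 15.
  x = λ² - 28 - 28 = 225 - 56 ≡ 23; y = λ·(28 - 23) - 39 ≡ 36. → (23, 36)
2A = (23, 36).
Next 2B:
Repeated addition: build up to 2B.
2B: tangent at (29, 32): λ = (3·29² + 59)/(2·32) ≡ 27/64. 64⁻¹ ≡ 8 (mod 73) since 64·8 = 512 ≡ 1, so λ ≡ 27·8 ≡ 70.
  x = λ² - 29 - 29 = 4900 - 58 ≡ 24; y = λ·(29 - 24) - 32 ≡ 26. → (24, 26)
2B = (24, 26).
Finally 2A + 2B:
(23, 36) + (24, 26). λ = (26 - 36)/(24 - 23) ≡ 63/1 mod 73. 1⁻¹ ≡ 1 (mod 73) since 1·1 = 1 ≡ 1, so λ ≡ 63.
  x = λ² - 23 - 24 = 3969 - 47 ≡ 53; y = λ·(23 - 53) - 36 ≡ 45. → (53, 45)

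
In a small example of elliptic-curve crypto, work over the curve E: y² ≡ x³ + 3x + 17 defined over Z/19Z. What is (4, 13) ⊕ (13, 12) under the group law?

(6, 2)

(4, 13) + (13, 12). λ = (12 - 13)/(13 - 4) ≡ 18/9 mod 19. 9⁻¹ ≡ 17 (mod 19), so λ ≡ 2.
  x = λ² - 4 - 13 = 4 - 17 ≡ 6; y = λ·(4 - 6) - 13 ≡ 2. → (6, 2)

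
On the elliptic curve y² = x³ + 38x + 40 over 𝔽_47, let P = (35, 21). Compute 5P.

(4, 16)

Double-and-add on 5 = (101)₂. Start with P = (35, 21) for the leading 1-bit.
double: tangent at (35, 21): λ = (3·35² + 38)/(2·21) ≡ 0/42. 42⁻¹ ≡ 28 (mod 47), so λ ≡ 0·28 ≡ 0.
  x = λ² - 35 - 35 = 0 - 70 ≡ 24; y = λ·(35 - 24) - 21 ≡ 26. → (24, 26)
double: tangent at (24, 26): λ = (3·24² + 38)/(2·26) ≡ 27/5. 5⁻¹ ≡ 19 (mod 47), so λ ≡ 27·19 ≡ 43.
  x = λ² - 24 - 24 = 1849 - 48 ≡ 15; y = λ·(24 - 15) - 26 ≡ 32. → (15, 32)
add P: (15, 32) + (35, 21). λ = (21 - 32)/(35 - 15) ≡ 36/20 mod 47. 20⁻¹ ≡ 40 (mod 47) since 20·40 = 800 ≡ 1, so λ ≡ 30.
  x = λ² - 15 - 35 = 900 - 50 ≡ 4; y = λ·(15 - 4) - 32 ≡ 16. → (4, 16)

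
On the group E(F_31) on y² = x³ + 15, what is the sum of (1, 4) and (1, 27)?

O

The two points share x = 1 and their y-coordinates satisfy 4 + 27 ≡ 0 (mod 31), so they are inverses. Their sum is ∞.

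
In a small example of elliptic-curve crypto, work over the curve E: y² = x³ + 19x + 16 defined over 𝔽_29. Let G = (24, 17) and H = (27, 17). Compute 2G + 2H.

(28, 24)

First 2G:
Repeated addition: build up to 2G.
2G: tangent at (24, 17): λ = (3·24² + 19)/(2·17) ≡ 7/5. 5⁻¹ ≡ 6 (mod 29), so λ ≡ 7·6 ≡ 13.
  x = λ² - 24 - 24 = 169 - 48 ≡ 5; y = λ·(24 - 5) - 17 ≡ 27. → (5, 27)
2G = (5, 27).
Next 2H:
Repeated addition: build up to 2H.
2H: tangent at (27, 17): λ = (3·27² + 19)/(2·17) ≡ 2/5. 5⁻¹ ≡ 6 (mod 29), so λ ≡ 2·6 ≡ 12.
  x = λ² - 27 - 27 = 144 - 54 ≡ 3; y = λ·(27 - 3) - 17 ≡ 10. → (3, 10)
2H = (3, 10).
Finally 2G + 2H:
(5, 27) + (3, 10). λ = (10 - 27)/(3 - 5) ≡ 12/27 mod 29. 27⁻¹ ≡ 14 (mod 29), so λ ≡ 23.
  x = λ² - 5 - 3 = 529 - 8 ≡ 28; y = λ·(5 - 28) - 27 ≡ 24. → (28, 24)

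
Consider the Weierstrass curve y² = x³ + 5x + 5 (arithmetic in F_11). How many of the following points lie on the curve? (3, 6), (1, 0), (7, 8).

3

(3, 6): 6² ≡ 3, rhs ≡ 3 → on.
(1, 0): 0² ≡ 0, rhs ≡ 0 → on.
(7, 8): 8² ≡ 9, rhs ≡ 9 → on.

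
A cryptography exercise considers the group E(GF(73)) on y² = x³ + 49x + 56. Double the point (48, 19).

tangent at (48, 19): λ = (3·48² + 49)/(2·19) ≡ 26/38. 38⁻¹ ≡ 25 (mod 73) since 38·25 = 950 ≡ 1, so λ ≡ 26·25 ≡ 66.
  x = λ² - 48 - 48 = 4356 - 96 ≡ 26; y = λ·(48 - 26) - 19 ≡ 46. → (26, 46)

(26, 46)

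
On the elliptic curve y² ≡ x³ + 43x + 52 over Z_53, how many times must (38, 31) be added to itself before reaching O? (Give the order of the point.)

2P: tangent at (38, 31): λ = (3·38² + 43)/(2·31) ≡ 29/9. 9⁻¹ ≡ 6 (mod 53), so λ ≡ 29·6 ≡ 15.
  x = λ² - 38 - 38 = 225 - 76 ≡ 43; y = λ·(38 - 43) - 31 ≡ 0. → (43, 0)
3P: (43, 0) + (38, 31). λ = (31 - 0)/(38 - 43) ≡ 31/48 mod 53. 48⁻¹ ≡ 21 (mod 53) since 48·21 = 1008 ≡ 1, so λ ≡ 15.
  x = λ² - 43 - 38 = 225 - 81 ≡ 38; y = λ·(43 - 38) - 0 ≡ 22. → (38, 22)
4P: (38, 22) + (38, 31): same x and y₁ ≡ -y₂, so the sum is O.
4P = O, so the order is 4.

4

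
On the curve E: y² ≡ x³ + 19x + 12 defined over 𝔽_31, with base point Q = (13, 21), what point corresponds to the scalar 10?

(6, 30)

Double-and-add on 10 = (1010)₂. Start with Q = (13, 21) for the leading 1-bit.
double: tangent at (13, 21): λ = (3·13² + 19)/(2·21) ≡ 30/11. 11⁻¹ ≡ 17 (mod 31), so λ ≡ 30·17 ≡ 14.
  x = λ² - 13 - 13 = 196 - 26 ≡ 15; y = λ·(13 - 15) - 21 ≡ 13. → (15, 13)
double: tangent at (15, 13): λ = (3·15² + 19)/(2·13) ≡ 12/26. 26⁻¹ ≡ 6 (mod 31) since 26·6 = 156 ≡ 1, so λ ≡ 12·6 ≡ 10.
  x = λ² - 15 - 15 = 100 - 30 ≡ 8; y = λ·(15 - 8) - 13 ≡ 26. → (8, 26)
add Q: (8, 26) + (13, 21). λ = (21 - 26)/(13 - 8) ≡ 26/5 mod 31. 5⁻¹ ≡ 25 (mod 31), so λ ≡ 30.
  x = λ² - 8 - 13 = 900 - 21 ≡ 11; y = λ·(8 - 11) - 26 ≡ 8. → (11, 8)
double: tangent at (11, 8): λ = (3·11² + 19)/(2·8) ≡ 10/16. 16⁻¹ ≡ 2 (mod 31), so λ ≡ 10·2 ≡ 20.
  x = λ² - 11 - 11 = 400 - 22 ≡ 6; y = λ·(11 - 6) - 8 ≡ 30. → (6, 30)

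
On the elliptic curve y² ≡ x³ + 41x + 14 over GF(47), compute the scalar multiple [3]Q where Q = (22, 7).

Repeated addition: build up to 3Q.
2Q: tangent at (22, 7): λ = (3·22² + 41)/(2·7) ≡ 36/14. 14⁻¹ ≡ 37 (mod 47), so λ ≡ 36·37 ≡ 16.
  x = λ² - 22 - 22 = 256 - 44 ≡ 24; y = λ·(22 - 24) - 7 ≡ 8. → (24, 8)
3Q: (24, 8) + (22, 7). λ = (7 - 8)/(22 - 24) ≡ 46/45 mod 47. 45⁻¹ ≡ 23 (mod 47), so λ ≡ 24.
  x = λ² - 24 - 22 = 576 - 46 ≡ 13; y = λ·(24 - 13) - 8 ≡ 21. → (13, 21)

(13, 21)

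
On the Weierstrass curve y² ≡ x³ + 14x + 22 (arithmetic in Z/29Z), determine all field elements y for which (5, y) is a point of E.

none

x³ + 14x + 22 = 217 ≡ 14 (mod 29).
14 is a non-residue mod 29; no y exists.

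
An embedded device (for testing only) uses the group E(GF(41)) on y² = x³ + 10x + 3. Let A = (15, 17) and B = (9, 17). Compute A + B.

(15, 17) + (9, 17). λ = (17 - 17)/(9 - 15) ≡ 0/35 mod 41. 35⁻¹ ≡ 34 (mod 41) since 35·34 = 1190 ≡ 1, so λ ≡ 0.
  x = λ² - 15 - 9 = 0 - 24 ≡ 17; y = λ·(15 - 17) - 17 ≡ 24. → (17, 24)

(17, 24)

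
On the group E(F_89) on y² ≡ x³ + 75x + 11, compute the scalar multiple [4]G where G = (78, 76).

Repeated addition: build up to 4G.
2G: tangent at (78, 76): λ = (3·78² + 75)/(2·76) ≡ 82/63. 63⁻¹ ≡ 65 (mod 89), so λ ≡ 82·65 ≡ 79.
  x = λ² - 78 - 78 = 6241 - 156 ≡ 33; y = λ·(78 - 33) - 76 ≡ 8. → (33, 8)
3G: (33, 8) + (78, 76). λ = (76 - 8)/(78 - 33) ≡ 68/45 mod 89. 45⁻¹ ≡ 2 (mod 89), so λ ≡ 47.
  x = λ² - 33 - 78 = 2209 - 111 ≡ 51; y = λ·(33 - 51) - 8 ≡ 36. → (51, 36)
4G: (51, 36) + (78, 76). λ = (76 - 36)/(78 - 51) ≡ 40/27 mod 89. 27⁻¹ ≡ 33 (mod 89), so λ ≡ 74.
  x = λ² - 51 - 78 = 5476 - 129 ≡ 7; y = λ·(51 - 7) - 36 ≡ 16. → (7, 16)

(7, 16)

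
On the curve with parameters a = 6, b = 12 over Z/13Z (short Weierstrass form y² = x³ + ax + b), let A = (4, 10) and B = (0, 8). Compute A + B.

(6, 2)

(4, 10) + (0, 8). λ = (8 - 10)/(0 - 4) ≡ 11/9 mod 13. 9⁻¹ ≡ 3 (mod 13) since 9·3 = 27 ≡ 1, so λ ≡ 7.
  x = λ² - 4 - 0 = 49 - 4 ≡ 6; y = λ·(4 - 6) - 10 ≡ 2. → (6, 2)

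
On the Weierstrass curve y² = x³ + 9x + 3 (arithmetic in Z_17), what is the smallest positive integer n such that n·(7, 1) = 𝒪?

12

2P: tangent at (7, 1): λ = (3·7² + 9)/(2·1) ≡ 3/2. 2⁻¹ ≡ 9 (mod 17), so λ ≡ 3·9 ≡ 10.
  x = λ² - 7 - 7 = 100 - 14 ≡ 1; y = λ·(7 - 1) - 1 ≡ 8. → (1, 8)
3P: (1, 8) + (7, 1). λ = (1 - 8)/(7 - 1) ≡ 10/6 mod 17. 6⁻¹ ≡ 3 (mod 17), so λ ≡ 13.
  x = λ² - 1 - 7 = 169 - 8 ≡ 8; y = λ·(1 - 8) - 8 ≡ 3. → (8, 3)
4P: (8, 3) + (7, 1). λ = (1 - 3)/(7 - 8) ≡ 15/16 mod 17. 16⁻¹ ≡ 16 (mod 17), so λ ≡ 2.
  x = λ² - 8 - 7 = 4 - 15 ≡ 6; y = λ·(8 - 6) - 3 ≡ 1. → (6, 1)
5P: (6, 1) + (7, 1). λ = (1 - 1)/(7 - 6) ≡ 0/1 mod 17. 1⁻¹ ≡ 1 (mod 17), so λ ≡ 0.
  x = λ² - 6 - 7 = 0 - 13 ≡ 4; y = λ·(6 - 4) - 1 ≡ 16. → (4, 16)
6P: (4, 16) + (7, 1). λ = (1 - 16)/(7 - 4) ≡ 2/3 mod 17. 3⁻¹ ≡ 6 (mod 17) since 3·6 = 18 ≡ 1, so λ ≡ 12.
  x = λ² - 4 - 7 = 144 - 11 ≡ 14; y = λ·(4 - 14) - 16 ≡ 0. → (14, 0)
7P: (14, 0) + (7, 1). λ = (1 - 0)/(7 - 14) ≡ 1/10 mod 17. 10⁻¹ ≡ 12 (mod 17), so λ ≡ 12.
  x = λ² - 14 - 7 = 144 - 21 ≡ 4; y = λ·(14 - 4) - 0 ≡ 1. → (4, 1)
8P: (4, 1) + (7, 1). λ = (1 - 1)/(7 - 4) ≡ 0/3 mod 17. 3⁻¹ ≡ 6 (mod 17), so λ ≡ 0.
  x = λ² - 4 - 7 = 0 - 11 ≡ 6; y = λ·(4 - 6) - 1 ≡ 16. → (6, 16)
9P: (6, 16) + (7, 1). λ = (1 - 16)/(7 - 6) ≡ 2/1 mod 17. 1⁻¹ ≡ 1 (mod 17) since 1·1 = 1 ≡ 1, so λ ≡ 2.
  x = λ² - 6 - 7 = 4 - 13 ≡ 8; y = λ·(6 - 8) - 16 ≡ 14. → (8, 14)
10P: (8, 14) + (7, 1). λ = (1 - 14)/(7 - 8) ≡ 4/16 mod 17. 16⁻¹ ≡ 16 (mod 17) since 16·16 = 256 ≡ 1, so λ ≡ 13.
  x = λ² - 8 - 7 = 169 - 15 ≡ 1; y = λ·(8 - 1) - 14 ≡ 9. → (1, 9)
11P: (1, 9) + (7, 1). λ = (1 - 9)/(7 - 1) ≡ 9/6 mod 17. 6⁻¹ ≡ 3 (mod 17), so λ ≡ 10.
  x = λ² - 1 - 7 = 100 - 8 ≡ 7; y = λ·(1 - 7) - 9 ≡ 16. → (7, 16)
12P: (7, 16) + (7, 1): same x and y₁ ≡ -y₂, so the sum is 𝒪.
12P = 𝒪, so the order is 12.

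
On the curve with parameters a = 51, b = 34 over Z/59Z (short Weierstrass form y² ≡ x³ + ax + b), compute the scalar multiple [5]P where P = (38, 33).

(6, 54)

Repeated addition: build up to 5P.
2P: tangent at (38, 33): λ = (3·38² + 51)/(2·33) ≡ 17/7. 7⁻¹ ≡ 17 (mod 59), so λ ≡ 17·17 ≡ 53.
  x = λ² - 38 - 38 = 2809 - 76 ≡ 19; y = λ·(38 - 19) - 33 ≡ 30. → (19, 30)
3P: (19, 30) + (38, 33). λ = (33 - 30)/(38 - 19) ≡ 3/19 mod 59. 19⁻¹ ≡ 28 (mod 59) since 19·28 = 532 ≡ 1, so λ ≡ 25.
  x = λ² - 19 - 38 = 625 - 57 ≡ 37; y = λ·(19 - 37) - 30 ≡ 51. → (37, 51)
4P: (37, 51) + (38, 33). λ = (33 - 51)/(38 - 37) ≡ 41/1 mod 59. 1⁻¹ ≡ 1 (mod 59), so λ ≡ 41.
  x = λ² - 37 - 38 = 1681 - 75 ≡ 13; y = λ·(37 - 13) - 51 ≡ 48. → (13, 48)
5P: (13, 48) + (38, 33). λ = (33 - 48)/(38 - 13) ≡ 44/25 mod 59. 25⁻¹ ≡ 26 (mod 59), so λ ≡ 23.
  x = λ² - 13 - 38 = 529 - 51 ≡ 6; y = λ·(13 - 6) - 48 ≡ 54. → (6, 54)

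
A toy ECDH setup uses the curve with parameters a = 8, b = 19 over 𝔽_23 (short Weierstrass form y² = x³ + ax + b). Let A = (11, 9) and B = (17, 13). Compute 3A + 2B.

First 3A:
Repeated addition: build up to 3A.
2A: tangent at (11, 9): λ = (3·11² + 8)/(2·9) ≡ 3/18. 18⁻¹ ≡ 9 (mod 23) since 18·9 = 162 ≡ 1, so λ ≡ 3·9 ≡ 4.
  x = λ² - 11 - 11 = 16 - 22 ≡ 17; y = λ·(11 - 17) - 9 ≡ 13. → (17, 13)
3A: (17, 13) + (11, 9). λ = (9 - 13)/(11 - 17) ≡ 19/17 mod 23. 17⁻¹ ≡ 19 (mod 23), so λ ≡ 16.
  x = λ² - 17 - 11 = 256 - 28 ≡ 21; y = λ·(17 - 21) - 13 ≡ 15. → (21, 15)
3A = (21, 15).
Next 2B:
Repeated addition: build up to 2B.
2B: tangent at (17, 13): λ = (3·17² + 8)/(2·13) ≡ 1/3. 3⁻¹ ≡ 8 (mod 23), so λ ≡ 1·8 ≡ 8.
  x = λ² - 17 - 17 = 64 - 34 ≡ 7; y = λ·(17 - 7) - 13 ≡ 21. → (7, 21)
2B = (7, 21).
Finally 3A + 2B:
(21, 15) + (7, 21). λ = (21 - 15)/(7 - 21) ≡ 6/9 mod 23. 9⁻¹ ≡ 18 (mod 23), so λ ≡ 16.
  x = λ² - 21 - 7 = 256 - 28 ≡ 21; y = λ·(21 - 21) - 15 ≡ 8. → (21, 8)

(21, 8)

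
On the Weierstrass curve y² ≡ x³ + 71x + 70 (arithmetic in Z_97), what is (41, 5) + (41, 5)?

tangent at (41, 5): λ = (3·41² + 71)/(2·5) ≡ 70/10. 10⁻¹ ≡ 68 (mod 97) since 10·68 = 680 ≡ 1, so λ ≡ 70·68 ≡ 7.
  x = λ² - 41 - 41 = 49 - 82 ≡ 64; y = λ·(41 - 64) - 5 ≡ 28. → (64, 28)

(64, 28)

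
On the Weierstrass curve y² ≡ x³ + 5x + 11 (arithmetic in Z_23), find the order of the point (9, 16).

3

2P: tangent at (9, 16): λ = (3·9² + 5)/(2·16) ≡ 18/9. 9⁻¹ ≡ 18 (mod 23) since 9·18 = 162 ≡ 1, so λ ≡ 18·18 ≡ 2.
  x = λ² - 9 - 9 = 4 - 18 ≡ 9; y = λ·(9 - 9) - 16 ≡ 7. → (9, 7)
3P: (9, 7) + (9, 16): same x and y₁ ≡ -y₂, so the sum is ∞.
3P = ∞, so the order is 3.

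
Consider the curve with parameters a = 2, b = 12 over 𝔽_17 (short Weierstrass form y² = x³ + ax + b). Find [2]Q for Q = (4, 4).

(13, 12)

tangent at (4, 4): λ = (3·4² + 2)/(2·4) ≡ 16/8. 8⁻¹ ≡ 15 (mod 17), so λ ≡ 16·15 ≡ 2.
  x = λ² - 4 - 4 = 4 - 8 ≡ 13; y = λ·(4 - 13) - 4 ≡ 12. → (13, 12)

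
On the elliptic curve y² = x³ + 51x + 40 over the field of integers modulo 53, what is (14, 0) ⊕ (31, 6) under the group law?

(14, 0) + (31, 6). λ = (6 - 0)/(31 - 14) ≡ 6/17 mod 53. 17⁻¹ ≡ 25 (mod 53) since 17·25 = 425 ≡ 1, so λ ≡ 44.
  x = λ² - 14 - 31 = 1936 - 45 ≡ 36; y = λ·(14 - 36) - 0 ≡ 39. → (36, 39)

(36, 39)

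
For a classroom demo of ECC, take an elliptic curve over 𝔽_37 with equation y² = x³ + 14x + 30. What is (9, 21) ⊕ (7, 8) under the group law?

(9, 21) + (7, 8). λ = (8 - 21)/(7 - 9) ≡ 24/35 mod 37. 35⁻¹ ≡ 18 (mod 37) since 35·18 = 630 ≡ 1, so λ ≡ 25.
  x = λ² - 9 - 7 = 625 - 16 ≡ 17; y = λ·(9 - 17) - 21 ≡ 1. → (17, 1)

(17, 1)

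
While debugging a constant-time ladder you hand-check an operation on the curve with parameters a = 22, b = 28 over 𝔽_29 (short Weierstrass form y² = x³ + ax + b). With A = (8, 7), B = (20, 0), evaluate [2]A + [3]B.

(27, 11)

First 2A:
Repeated addition: build up to 2A.
2A: tangent at (8, 7): λ = (3·8² + 22)/(2·7) ≡ 11/14. 14⁻¹ ≡ 27 (mod 29), so λ ≡ 11·27 ≡ 7.
  x = λ² - 8 - 8 = 49 - 16 ≡ 4; y = λ·(8 - 4) - 7 ≡ 21. → (4, 21)
2A = (4, 21).
Next 3B:
Repeated addition: build up to 3B.
2B: (20, 0) + (20, 0): same x and y₁ ≡ -y₂, so the sum is ∞.
3B: ∞ + (20, 0) = (20, 0) (identity).
3B = (20, 0).
Finally 2A + 3B:
(4, 21) + (20, 0). λ = (0 - 21)/(20 - 4) ≡ 8/16 mod 29. 16⁻¹ ≡ 20 (mod 29) since 16·20 = 320 ≡ 1, so λ ≡ 15.
  x = λ² - 4 - 20 = 225 - 24 ≡ 27; y = λ·(4 - 27) - 21 ≡ 11. → (27, 11)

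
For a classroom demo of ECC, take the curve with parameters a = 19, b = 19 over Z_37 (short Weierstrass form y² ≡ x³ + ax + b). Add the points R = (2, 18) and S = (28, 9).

(2, 18) + (28, 9). λ = (9 - 18)/(28 - 2) ≡ 28/26 mod 37. 26⁻¹ ≡ 10 (mod 37), so λ ≡ 21.
  x = λ² - 2 - 28 = 441 - 30 ≡ 4; y = λ·(2 - 4) - 18 ≡ 14. → (4, 14)

(4, 14)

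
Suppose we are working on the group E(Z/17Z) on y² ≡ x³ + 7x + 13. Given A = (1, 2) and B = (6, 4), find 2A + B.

(15, 12)

First 2A:
Repeated addition: build up to 2A.
2A: tangent at (1, 2): λ = (3·1² + 7)/(2·2) ≡ 10/4. 4⁻¹ ≡ 13 (mod 17) since 4·13 = 52 ≡ 1, so λ ≡ 10·13 ≡ 11.
  x = λ² - 1 - 1 = 121 - 2 ≡ 0; y = λ·(1 - 0) - 2 ≡ 9. → (0, 9)
2A = (0, 9).
Finally 2A + B:
(0, 9) + (6, 4). λ = (4 - 9)/(6 - 0) ≡ 12/6 mod 17. 6⁻¹ ≡ 3 (mod 17), so λ ≡ 2.
  x = λ² - 0 - 6 = 4 - 6 ≡ 15; y = λ·(0 - 15) - 9 ≡ 12. → (15, 12)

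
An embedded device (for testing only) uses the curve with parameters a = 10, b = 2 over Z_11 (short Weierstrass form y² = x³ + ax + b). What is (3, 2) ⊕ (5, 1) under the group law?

(3, 2) + (5, 1). λ = (1 - 2)/(5 - 3) ≡ 10/2 mod 11. 2⁻¹ ≡ 6 (mod 11), so λ ≡ 5.
  x = λ² - 3 - 5 = 25 - 8 ≡ 6; y = λ·(3 - 6) - 2 ≡ 5. → (6, 5)

(6, 5)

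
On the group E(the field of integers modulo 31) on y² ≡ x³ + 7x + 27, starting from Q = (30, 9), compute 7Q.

(22, 17)

Repeated addition: build up to 7Q.
2Q: tangent at (30, 9): λ = (3·30² + 7)/(2·9) ≡ 10/18. 18⁻¹ ≡ 19 (mod 31), so λ ≡ 10·19 ≡ 4.
  x = λ² - 30 - 30 = 16 - 60 ≡ 18; y = λ·(30 - 18) - 9 ≡ 8. → (18, 8)
3Q: (18, 8) + (30, 9). λ = (9 - 8)/(30 - 18) ≡ 1/12 mod 31. 12⁻¹ ≡ 13 (mod 31) since 12·13 = 156 ≡ 1, so λ ≡ 13.
  x = λ² - 18 - 30 = 169 - 48 ≡ 28; y = λ·(18 - 28) - 8 ≡ 17. → (28, 17)
4Q: (28, 17) + (30, 9). λ = (9 - 17)/(30 - 28) ≡ 23/2 mod 31. 2⁻¹ ≡ 16 (mod 31) since 2·16 = 32 ≡ 1, so λ ≡ 27.
  x = λ² - 28 - 30 = 729 - 58 ≡ 20; y = λ·(28 - 20) - 17 ≡ 13. → (20, 13)
5Q: (20, 13) + (30, 9). λ = (9 - 13)/(30 - 20) ≡ 27/10 mod 31. 10⁻¹ ≡ 28 (mod 31), so λ ≡ 12.
  x = λ² - 20 - 30 = 144 - 50 ≡ 1; y = λ·(20 - 1) - 13 ≡ 29. → (1, 29)
6Q: (1, 29) + (30, 9). λ = (9 - 29)/(30 - 1) ≡ 11/29 mod 31. 29⁻¹ ≡ 15 (mod 31), so λ ≡ 10.
  x = λ² - 1 - 30 = 100 - 31 ≡ 7; y = λ·(1 - 7) - 29 ≡ 4. → (7, 4)
7Q: (7, 4) + (30, 9). λ = (9 - 4)/(30 - 7) ≡ 5/23 mod 31. 23⁻¹ ≡ 27 (mod 31), so λ ≡ 11.
  x = λ² - 7 - 30 = 121 - 37 ≡ 22; y = λ·(7 - 22) - 4 ≡ 17. → (22, 17)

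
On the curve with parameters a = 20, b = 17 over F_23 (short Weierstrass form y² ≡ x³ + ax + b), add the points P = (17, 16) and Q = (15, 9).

(17, 16) + (15, 9). λ = (9 - 16)/(15 - 17) ≡ 16/21 mod 23. 21⁻¹ ≡ 11 (mod 23), so λ ≡ 15.
  x = λ² - 17 - 15 = 225 - 32 ≡ 9; y = λ·(17 - 9) - 16 ≡ 12. → (9, 12)

(9, 12)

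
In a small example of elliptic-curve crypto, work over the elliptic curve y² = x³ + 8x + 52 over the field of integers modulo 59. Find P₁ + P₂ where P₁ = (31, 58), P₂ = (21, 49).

(32, 6)

(31, 58) + (21, 49). λ = (49 - 58)/(21 - 31) ≡ 50/49 mod 59. 49⁻¹ ≡ 53 (mod 59), so λ ≡ 54.
  x = λ² - 31 - 21 = 2916 - 52 ≡ 32; y = λ·(31 - 32) - 58 ≡ 6. → (32, 6)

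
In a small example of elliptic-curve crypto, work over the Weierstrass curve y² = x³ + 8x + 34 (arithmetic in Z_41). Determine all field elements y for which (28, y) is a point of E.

x³ + 8x + 34 = 22210 ≡ 29 (mod 41).
29 is a non-residue mod 41; no y exists.

none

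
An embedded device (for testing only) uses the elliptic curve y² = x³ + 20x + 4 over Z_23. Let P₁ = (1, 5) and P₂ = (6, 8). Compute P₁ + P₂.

(9, 4)

(1, 5) + (6, 8). λ = (8 - 5)/(6 - 1) ≡ 3/5 mod 23. 5⁻¹ ≡ 14 (mod 23), so λ ≡ 19.
  x = λ² - 1 - 6 = 361 - 7 ≡ 9; y = λ·(1 - 9) - 5 ≡ 4. → (9, 4)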